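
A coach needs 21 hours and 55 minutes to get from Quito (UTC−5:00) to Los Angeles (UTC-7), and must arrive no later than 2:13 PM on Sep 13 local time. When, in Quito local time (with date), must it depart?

Target arrival in UTC: 2:13 PM + 7:00 = 9:13 PM on Sep 13.
Subtract 21 hours and 55 minutes → departure 11:18 PM UTC on Sep 12.
Quito is UTC−5:00: 11:18 PM − 5:00 = 6:18 PM on Sep 12.

6:18 PM on September 12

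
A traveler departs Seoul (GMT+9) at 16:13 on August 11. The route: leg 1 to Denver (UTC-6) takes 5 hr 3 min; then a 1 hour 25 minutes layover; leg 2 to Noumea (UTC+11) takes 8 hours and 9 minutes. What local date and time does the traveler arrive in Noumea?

08:50 on Aug 12

Convert departure to UTC: 16:13 − 9:00 = 07:13 UTC on Aug 11.
Add 5 hours and 3 minutes leg 1 → 12:16 UTC.
Add 1 hour and 25 minutes layover in Denver → 13:41 UTC.
Add 8 hours 9 minutes leg 2 → 21:50 UTC.
Noumea is UTC+11:00, so local arrival = 21:50 + 11:00 = 08:50 on Aug 12.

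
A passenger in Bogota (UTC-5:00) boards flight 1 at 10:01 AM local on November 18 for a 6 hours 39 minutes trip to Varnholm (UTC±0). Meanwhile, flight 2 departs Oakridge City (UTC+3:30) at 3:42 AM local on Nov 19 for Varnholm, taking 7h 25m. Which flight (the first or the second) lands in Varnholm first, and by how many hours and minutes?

the first, by 9 hours 57 minutes

Flight 1 in UTC: 10:01 AM + 5:00 = 3:01 PM on Nov 18.
+6 hours 39 minutes → arrive 9:40 PM UTC on Nov 18.
Flight 2 in UTC: 3:42 AM − 3:30 = 12:12 AM on Nov 19.
+7 hours and 25 minutes → arrive 7:37 AM UTC on Nov 19.
Flight 1 lands earlier by 9 hours 57 minutes.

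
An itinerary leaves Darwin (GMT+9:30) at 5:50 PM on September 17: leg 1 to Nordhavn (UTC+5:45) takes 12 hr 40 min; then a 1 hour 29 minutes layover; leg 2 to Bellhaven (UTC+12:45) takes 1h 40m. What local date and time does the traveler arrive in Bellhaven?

Convert departure to UTC: 5:50 PM − 9:30 = 8:20 AM UTC on Sep 17.
Add 12 hours 40 minutes leg 1 → 9:00 PM UTC.
Add 1 hour 29 minutes layover in Nordhavn → 10:29 PM UTC.
Add 1 hour and 40 minutes leg 2 → 12:09 AM UTC (Sep 18).
Bellhaven is UTC+12:45, so local arrival = 12:09 AM + 12:45 = 12:54 PM on Sep 18.

12:54 PM on Sep 18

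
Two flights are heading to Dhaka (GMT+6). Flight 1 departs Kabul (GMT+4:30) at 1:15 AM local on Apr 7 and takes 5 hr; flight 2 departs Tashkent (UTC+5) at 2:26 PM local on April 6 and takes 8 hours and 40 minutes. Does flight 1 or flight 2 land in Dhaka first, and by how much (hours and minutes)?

Flight 1 in UTC: 1:15 AM − 4:30 = 8:45 PM on Apr 6.
+5 hours → arrive 1:45 AM UTC on Apr 7.
Flight 2 in UTC: 2:26 PM − 5:00 = 9:26 AM on Apr 6.
+8 hours 40 minutes → arrive 6:06 PM UTC on Apr 6.
Flight 2 lands earlier by 7 hours 39 minutes.

the second, by 7 hours 39 minutes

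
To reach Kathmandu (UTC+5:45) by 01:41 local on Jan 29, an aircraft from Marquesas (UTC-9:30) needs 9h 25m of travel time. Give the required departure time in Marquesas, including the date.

Target arrival in UTC: 01:41 − 5:45 = 19:56 on Jan 28.
Subtract 9 hours and 25 minutes → departure 10:31 UTC on Jan 28.
Marquesas is UTC−9:30: 10:31 − 9:30 = 01:01 on Jan 28.

01:01 on January 28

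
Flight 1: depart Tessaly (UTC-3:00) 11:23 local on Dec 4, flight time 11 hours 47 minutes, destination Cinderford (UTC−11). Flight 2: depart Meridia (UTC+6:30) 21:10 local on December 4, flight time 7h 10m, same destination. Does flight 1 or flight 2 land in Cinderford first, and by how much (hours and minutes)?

the second, by 4 hours 20 minutes

Flight 1 in UTC: 11:23 + 3:00 = 14:23 on Dec 4.
+11 hours 47 minutes → arrive 02:10 UTC on Dec 5.
Flight 2 in UTC: 21:10 − 6:30 = 14:40 on Dec 4.
+7 hours 10 minutes → arrive 21:50 UTC on Dec 4.
Flight 2 lands earlier by 4 hours 20 minutes.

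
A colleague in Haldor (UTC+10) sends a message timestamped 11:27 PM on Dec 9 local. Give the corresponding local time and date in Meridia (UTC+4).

5:27 PM on December 9

Meridia is 6:00 behind Haldor.
Shift by the zone difference: 11:27 PM − 6:00 = 5:27 PM on Dec 9 in Meridia.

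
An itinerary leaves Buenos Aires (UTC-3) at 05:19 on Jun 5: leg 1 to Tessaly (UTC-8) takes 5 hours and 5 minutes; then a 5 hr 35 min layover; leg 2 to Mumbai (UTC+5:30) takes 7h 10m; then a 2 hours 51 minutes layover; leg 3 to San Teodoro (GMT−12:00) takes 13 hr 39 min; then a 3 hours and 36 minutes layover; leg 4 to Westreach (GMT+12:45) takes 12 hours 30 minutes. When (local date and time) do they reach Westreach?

Convert departure to UTC: 05:19 + 3:00 = 08:19 UTC on Jun 5.
Add 5 hours 5 minutes leg 1 → 13:24 UTC.
Add 5 hours and 35 minutes layover in Tessaly → 18:59 UTC.
Add 7 hours and 10 minutes leg 2 → 02:09 UTC (Jun 6).
Add 2 hours 51 minutes layover in Mumbai → 05:00 UTC.
Add 13 hours 39 minutes leg 3 → 18:39 UTC.
Add 3 hours and 36 minutes layover in San Teodoro → 22:15 UTC.
Add 12 hours 30 minutes leg 4 → 10:45 UTC (Jun 7).
Westreach is UTC+12:45, so local arrival = 10:45 + 12:45 = 23:30 on Jun 7.

23:30 on June 7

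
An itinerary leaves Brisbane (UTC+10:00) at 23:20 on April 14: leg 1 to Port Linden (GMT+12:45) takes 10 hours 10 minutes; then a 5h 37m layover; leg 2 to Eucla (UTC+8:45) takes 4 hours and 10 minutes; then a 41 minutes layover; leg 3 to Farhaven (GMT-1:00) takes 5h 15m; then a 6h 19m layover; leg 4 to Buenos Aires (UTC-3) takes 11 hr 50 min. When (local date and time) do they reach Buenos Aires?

06:22 on April 16

Convert departure to UTC: 23:20 − 10:00 = 13:20 UTC on Apr 14.
Add 10 hours and 10 minutes leg 1 → 23:30 UTC.
Add 5 hours and 37 minutes layover in Port Linden → 05:07 UTC (Apr 15).
Add 4 hours and 10 minutes leg 2 → 09:17 UTC.
Add 41 minutes layover in Eucla → 09:58 UTC.
Add 5 hours 15 minutes leg 3 → 15:13 UTC.
Add 6 hours 19 minutes layover in Farhaven → 21:32 UTC.
Add 11 hours 50 minutes leg 4 → 09:22 UTC (Apr 16).
Buenos Aires is UTC−3:00, so local arrival = 09:22 − 3:00 = 06:22 on Apr 16.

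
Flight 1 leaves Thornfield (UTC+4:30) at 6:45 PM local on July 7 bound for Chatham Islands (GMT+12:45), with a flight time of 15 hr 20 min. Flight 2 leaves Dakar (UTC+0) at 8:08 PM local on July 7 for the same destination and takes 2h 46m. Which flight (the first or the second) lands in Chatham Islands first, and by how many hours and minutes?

the second, by 6 hours 41 minutes

Flight 1 in UTC: 6:45 PM − 4:30 = 2:15 PM on Jul 7.
+15 hours 20 minutes → arrive 5:35 AM UTC on Jul 8.
Flight 2 departs at 8:08 PM UTC (Jul 7).
+2 hours and 46 minutes → arrive 10:54 PM UTC on Jul 7.
Flight 2 lands earlier by 6 hours 41 minutes.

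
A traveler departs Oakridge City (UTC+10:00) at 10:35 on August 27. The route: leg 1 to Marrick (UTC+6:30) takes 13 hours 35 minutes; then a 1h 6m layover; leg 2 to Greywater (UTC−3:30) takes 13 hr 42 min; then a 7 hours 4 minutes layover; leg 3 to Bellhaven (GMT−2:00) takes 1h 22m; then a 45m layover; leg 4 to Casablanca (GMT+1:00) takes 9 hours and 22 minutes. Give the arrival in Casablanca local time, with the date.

00:31 on Aug 29

Convert departure to UTC: 10:35 − 10:00 = 00:35 UTC on Aug 27.
Add 13 hours and 35 minutes leg 1 → 14:10 UTC.
Add 1 hour and 6 minutes layover in Marrick → 15:16 UTC.
Add 13 hours and 42 minutes leg 2 → 04:58 UTC (Aug 28).
Add 7 hours 4 minutes layover in Greywater → 12:02 UTC.
Add 1 hour 22 minutes leg 3 → 13:24 UTC.
Add 45 minutes layover in Bellhaven → 14:09 UTC.
Add 9 hours and 22 minutes leg 4 → 23:31 UTC.
Casablanca is UTC+1:00, so local arrival = 23:31 + 1:00 = 00:31 on Aug 29.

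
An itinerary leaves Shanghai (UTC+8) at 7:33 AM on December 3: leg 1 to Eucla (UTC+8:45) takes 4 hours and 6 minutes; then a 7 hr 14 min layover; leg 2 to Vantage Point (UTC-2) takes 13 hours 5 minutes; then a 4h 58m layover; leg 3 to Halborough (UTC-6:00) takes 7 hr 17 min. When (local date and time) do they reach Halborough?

6:13 AM on December 4

Convert departure to UTC: 7:33 AM − 8:00 = 11:33 PM UTC on Dec 2.
Add 4 hours 6 minutes leg 1 → 3:39 AM UTC (Dec 3).
Add 7 hours 14 minutes layover in Eucla → 10:53 AM UTC.
Add 13 hours 5 minutes leg 2 → 11:58 PM UTC.
Add 4 hours 58 minutes layover in Vantage Point → 4:56 AM UTC (Dec 4).
Add 7 hours 17 minutes leg 3 → 12:13 PM UTC.
Halborough is UTC−6:00, so local arrival = 12:13 PM − 6:00 = 6:13 AM on Dec 4.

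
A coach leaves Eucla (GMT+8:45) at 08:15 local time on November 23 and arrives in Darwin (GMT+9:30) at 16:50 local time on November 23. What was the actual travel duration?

7 hours 50 minutes

Darwin is 0:45 ahead of Eucla.
Clock-face elapsed time (ignoring zones) is 8 hours 35 minutes.
Actual elapsed = 8 hours 35 minutes − 0:45 = 7 hours 50 minutes.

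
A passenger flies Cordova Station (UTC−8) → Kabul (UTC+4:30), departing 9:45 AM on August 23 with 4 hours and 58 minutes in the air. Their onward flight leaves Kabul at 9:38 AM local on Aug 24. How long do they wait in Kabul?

Convert departure to UTC: 9:45 AM + 8:00 = 5:45 PM UTC on Aug 23.
Add 4 hours and 58 minutes flight time → 10:43 PM UTC.
Kabul is UTC+4:30, so local arrival = 10:43 PM + 4:30 = 3:13 AM on Aug 24.
Layover = 9:38 AM − 3:13 AM = 6 hours 25 minutes.

6 hours 25 minutes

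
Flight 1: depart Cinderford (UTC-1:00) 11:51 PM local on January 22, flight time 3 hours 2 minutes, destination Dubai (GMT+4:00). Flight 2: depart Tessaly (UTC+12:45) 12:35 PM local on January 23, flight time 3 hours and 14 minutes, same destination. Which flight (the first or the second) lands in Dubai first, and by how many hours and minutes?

the second, by 49 minutes

Flight 1 in UTC: 11:51 PM + 1:00 = 12:51 AM on Jan 23.
+3 hours and 2 minutes → arrive 3:53 AM UTC on Jan 23.
Flight 2 in UTC: 12:35 PM − 12:45 = 11:50 PM on Jan 22.
+3 hours and 14 minutes → arrive 3:04 AM UTC on Jan 23.
Flight 2 lands earlier by 49 minutes.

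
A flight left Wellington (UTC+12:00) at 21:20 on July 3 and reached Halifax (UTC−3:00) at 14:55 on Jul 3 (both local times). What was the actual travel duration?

8 hours 35 minutes

Departure in UTC: 21:20 − 12:00 = 09:20 on Jul 3.
Arrival in UTC: 14:55 + 3:00 = 17:55 on Jul 3.
Elapsed = 17:55 − 09:20 = 8 hours 35 minutes.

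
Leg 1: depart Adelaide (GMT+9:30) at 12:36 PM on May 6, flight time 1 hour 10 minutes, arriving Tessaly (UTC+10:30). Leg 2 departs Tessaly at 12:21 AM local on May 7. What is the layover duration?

9 hours 35 minutes

Convert departure to UTC: 12:36 PM − 9:30 = 3:06 AM UTC on May 6.
Add 1 hour 10 minutes flight time → 4:16 AM UTC.
Tessaly is UTC+10:30, so local arrival = 4:16 AM + 10:30 = 2:46 PM on May 6.
Layover = 12:21 AM − 2:46 PM (+1 day) = 9 hours 35 minutes.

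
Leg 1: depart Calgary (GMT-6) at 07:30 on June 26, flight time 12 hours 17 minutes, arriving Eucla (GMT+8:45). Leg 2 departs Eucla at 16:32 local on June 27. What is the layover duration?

6 hours

Convert departure to UTC: 07:30 + 6:00 = 13:30 UTC on Jun 26.
Add 12 hours 17 minutes flight time → 01:47 UTC (Jun 27).
Eucla is UTC+8:45, so local arrival = 01:47 + 8:45 = 10:32 on Jun 27.
Layover = 16:32 − 10:32 = 6 hours.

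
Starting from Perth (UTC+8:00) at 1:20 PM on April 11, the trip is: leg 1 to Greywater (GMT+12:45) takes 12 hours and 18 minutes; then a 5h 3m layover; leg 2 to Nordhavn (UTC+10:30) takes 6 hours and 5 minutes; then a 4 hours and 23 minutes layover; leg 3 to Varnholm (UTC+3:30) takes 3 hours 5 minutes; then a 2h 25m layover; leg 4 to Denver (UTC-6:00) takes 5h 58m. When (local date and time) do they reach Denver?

2:37 PM on Apr 12

Convert departure to UTC: 1:20 PM − 8:00 = 5:20 AM UTC on Apr 11.
Add 12 hours 18 minutes leg 1 → 5:38 PM UTC.
Add 5 hours 3 minutes layover in Greywater → 10:41 PM UTC.
Add 6 hours and 5 minutes leg 2 → 4:46 AM UTC (Apr 12).
Add 4 hours 23 minutes layover in Nordhavn → 9:09 AM UTC.
Add 3 hours and 5 minutes leg 3 → 12:14 PM UTC.
Add 2 hours 25 minutes layover in Varnholm → 2:39 PM UTC.
Add 5 hours and 58 minutes leg 4 → 8:37 PM UTC.
Denver is UTC−6:00, so local arrival = 8:37 PM − 6:00 = 2:37 PM on Apr 12.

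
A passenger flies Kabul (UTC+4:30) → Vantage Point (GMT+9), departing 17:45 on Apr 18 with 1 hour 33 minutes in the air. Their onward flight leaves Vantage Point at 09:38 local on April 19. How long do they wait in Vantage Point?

Convert departure to UTC: 17:45 − 4:30 = 13:15 UTC on Apr 18.
Add 1 hour 33 minutes flight time → 14:48 UTC.
Vantage Point is UTC+9:00, so local arrival = 14:48 + 9:00 = 23:48 on Apr 18.
Layover = 09:38 − 23:48 (+1 day) = 9 hours 50 minutes.

9 hours 50 minutes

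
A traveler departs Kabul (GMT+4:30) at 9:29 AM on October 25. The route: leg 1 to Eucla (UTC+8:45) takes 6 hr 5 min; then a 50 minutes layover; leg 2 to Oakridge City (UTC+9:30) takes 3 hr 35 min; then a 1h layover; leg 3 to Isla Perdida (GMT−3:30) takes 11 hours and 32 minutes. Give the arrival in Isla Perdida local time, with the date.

12:31 AM on October 26

Convert departure to UTC: 9:29 AM − 4:30 = 4:59 AM UTC on Oct 25.
Add 6 hours 5 minutes leg 1 → 11:04 AM UTC.
Add 50 minutes layover in Eucla → 11:54 AM UTC.
Add 3 hours 35 minutes leg 2 → 3:29 PM UTC.
Add 1 hour layover in Oakridge City → 4:29 PM UTC.
Add 11 hours and 32 minutes leg 3 → 4:01 AM UTC (Oct 26).
Isla Perdida is UTC−3:30, so local arrival = 4:01 AM − 3:30 = 12:31 AM on Oct 26.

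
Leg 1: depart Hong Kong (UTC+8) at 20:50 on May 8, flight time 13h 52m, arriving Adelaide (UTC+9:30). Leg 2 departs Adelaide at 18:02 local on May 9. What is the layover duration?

Convert departure to UTC: 20:50 − 8:00 = 12:50 UTC on May 8.
Add 13 hours and 52 minutes flight time → 02:42 UTC (May 9).
Adelaide is UTC+9:30, so local arrival = 02:42 + 9:30 = 12:12 on May 9.
Layover = 18:02 − 12:12 = 5 hours 50 minutes.

5 hours 50 minutes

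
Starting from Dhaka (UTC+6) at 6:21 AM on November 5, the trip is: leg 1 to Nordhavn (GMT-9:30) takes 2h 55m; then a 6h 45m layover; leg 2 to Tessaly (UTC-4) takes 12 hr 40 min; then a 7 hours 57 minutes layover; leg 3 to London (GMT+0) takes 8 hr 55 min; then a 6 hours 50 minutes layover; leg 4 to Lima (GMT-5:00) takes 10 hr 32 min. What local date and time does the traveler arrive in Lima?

3:55 AM on November 7

Convert departure to UTC: 6:21 AM − 6:00 = 12:21 AM UTC on Nov 5.
Add 2 hours and 55 minutes leg 1 → 3:16 AM UTC.
Add 6 hours and 45 minutes layover in Nordhavn → 10:01 AM UTC.
Add 12 hours 40 minutes leg 2 → 10:41 PM UTC.
Add 7 hours and 57 minutes layover in Tessaly → 6:38 AM UTC (Nov 6).
Add 8 hours and 55 minutes leg 3 → 3:33 PM UTC.
Add 6 hours 50 minutes layover in London → 10:23 PM UTC.
Add 10 hours 32 minutes leg 4 → 8:55 AM UTC (Nov 7).
Lima is UTC−5:00, so local arrival = 8:55 AM − 5:00 = 3:55 AM on Nov 7.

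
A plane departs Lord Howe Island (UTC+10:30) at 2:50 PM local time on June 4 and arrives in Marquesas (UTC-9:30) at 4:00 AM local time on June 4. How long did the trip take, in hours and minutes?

Marquesas is 20:00 behind Lord Howe Island.
Clock-face elapsed time (ignoring zones) is −10 hours 50 minutes.
Actual elapsed = −10 hours 50 minutes + 20:00 = 9 hours 10 minutes.

9 hours 10 minutes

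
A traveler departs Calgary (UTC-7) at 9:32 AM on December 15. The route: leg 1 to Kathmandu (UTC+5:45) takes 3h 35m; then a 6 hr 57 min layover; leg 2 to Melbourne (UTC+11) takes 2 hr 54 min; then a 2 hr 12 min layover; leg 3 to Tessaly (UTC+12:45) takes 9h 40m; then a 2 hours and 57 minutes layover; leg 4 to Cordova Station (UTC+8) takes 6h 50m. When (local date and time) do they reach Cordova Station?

Convert departure to UTC: 9:32 AM + 7:00 = 4:32 PM UTC on Dec 15.
Add 3 hours 35 minutes leg 1 → 8:07 PM UTC.
Add 6 hours 57 minutes layover in Kathmandu → 3:04 AM UTC (Dec 16).
Add 2 hours 54 minutes leg 2 → 5:58 AM UTC.
Add 2 hours 12 minutes layover in Melbourne → 8:10 AM UTC.
Add 9 hours and 40 minutes leg 3 → 5:50 PM UTC.
Add 2 hours 57 minutes layover in Tessaly → 8:47 PM UTC.
Add 6 hours 50 minutes leg 4 → 3:37 AM UTC (Dec 17).
Cordova Station is UTC+8:00, so local arrival = 3:37 AM + 8:00 = 11:37 AM on Dec 17.

11:37 AM on December 17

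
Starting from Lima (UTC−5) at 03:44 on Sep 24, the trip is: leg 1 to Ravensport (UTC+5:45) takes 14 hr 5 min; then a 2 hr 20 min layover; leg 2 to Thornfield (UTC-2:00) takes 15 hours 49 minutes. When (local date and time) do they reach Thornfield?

Convert departure to UTC: 03:44 + 5:00 = 08:44 UTC on Sep 24.
Add 14 hours and 5 minutes leg 1 → 22:49 UTC.
Add 2 hours and 20 minutes layover in Ravensport → 01:09 UTC (Sep 25).
Add 15 hours 49 minutes leg 2 → 16:58 UTC.
Thornfield is UTC−2:00, so local arrival = 16:58 − 2:00 = 14:58 on Sep 25.

14:58 on Sep 25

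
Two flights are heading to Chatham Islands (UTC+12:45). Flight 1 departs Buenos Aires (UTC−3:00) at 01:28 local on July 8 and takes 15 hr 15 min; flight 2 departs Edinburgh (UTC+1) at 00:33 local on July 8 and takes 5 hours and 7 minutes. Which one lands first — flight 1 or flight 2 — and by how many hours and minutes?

the second, by 15 hours 3 minutes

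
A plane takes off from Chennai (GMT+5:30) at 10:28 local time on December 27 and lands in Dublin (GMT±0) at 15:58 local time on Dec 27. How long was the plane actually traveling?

Departure in UTC: 10:28 − 5:30 = 04:58 on Dec 27.
Arrival is already UTC: 15:58 on Dec 27.
Elapsed = 15:58 − 04:58 = 11 hours.

11 hours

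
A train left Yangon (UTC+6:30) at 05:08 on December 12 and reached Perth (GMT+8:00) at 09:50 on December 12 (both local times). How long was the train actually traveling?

3 hours 12 minutes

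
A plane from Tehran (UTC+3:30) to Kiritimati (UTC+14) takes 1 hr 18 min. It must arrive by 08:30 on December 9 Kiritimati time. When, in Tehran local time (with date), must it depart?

Target arrival in UTC: 08:30 − 14:00 = 18:30 on Dec 8.
Subtract 1 hour 18 minutes → departure 17:12 UTC on Dec 8.
Tehran is UTC+3:30: 17:12 + 3:30 = 20:42 on Dec 8.

20:42 on Dec 8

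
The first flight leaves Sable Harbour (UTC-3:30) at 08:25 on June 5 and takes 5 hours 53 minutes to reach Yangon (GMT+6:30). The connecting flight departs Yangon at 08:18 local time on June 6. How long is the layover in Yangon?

8 hours

Convert departure to UTC: 08:25 + 3:30 = 11:55 UTC on Jun 5.
Add 5 hours and 53 minutes flight time → 17:48 UTC.
Yangon is UTC+6:30, so local arrival = 17:48 + 6:30 = 00:18 on Jun 6.
Layover = 08:18 − 00:18 = 8 hours.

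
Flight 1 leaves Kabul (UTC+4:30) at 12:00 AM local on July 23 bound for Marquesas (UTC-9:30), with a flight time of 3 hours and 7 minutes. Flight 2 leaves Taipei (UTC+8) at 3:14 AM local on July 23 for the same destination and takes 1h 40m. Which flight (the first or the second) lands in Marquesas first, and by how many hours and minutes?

the second, by 1 hour 43 minutes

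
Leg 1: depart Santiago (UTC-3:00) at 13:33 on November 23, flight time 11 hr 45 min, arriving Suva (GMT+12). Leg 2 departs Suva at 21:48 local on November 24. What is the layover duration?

5 hours 30 minutes

Convert departure to UTC: 13:33 + 3:00 = 16:33 UTC on Nov 23.
Add 11 hours and 45 minutes flight time → 04:18 UTC (Nov 24).
Suva is UTC+12:00, so local arrival = 04:18 + 12:00 = 16:18 on Nov 24.
Layover = 21:48 − 16:18 = 5 hours 30 minutes.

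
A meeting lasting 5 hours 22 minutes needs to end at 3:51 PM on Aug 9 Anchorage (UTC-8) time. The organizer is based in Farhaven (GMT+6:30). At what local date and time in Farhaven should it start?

12:59 AM on Aug 10

Target end time in UTC: 3:51 PM + 8:00 = 11:51 PM on Aug 9.
Subtract 5 hours and 22 minutes → start 6:29 PM UTC on Aug 9.
Farhaven is UTC+6:30: 6:29 PM + 6:30 = 12:59 AM on Aug 10.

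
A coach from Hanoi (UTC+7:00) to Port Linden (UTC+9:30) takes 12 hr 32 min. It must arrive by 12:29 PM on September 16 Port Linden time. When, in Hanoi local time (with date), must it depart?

9:27 PM on Sep 15

Target arrival in UTC: 12:29 PM − 9:30 = 2:59 AM on Sep 16.
Subtract 12 hours and 32 minutes → departure 2:27 PM UTC on Sep 15.
Hanoi is UTC+7:00: 2:27 PM + 7:00 = 9:27 PM on Sep 15.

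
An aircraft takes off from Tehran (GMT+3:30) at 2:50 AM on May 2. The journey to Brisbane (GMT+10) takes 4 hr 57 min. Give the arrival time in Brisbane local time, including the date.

Brisbane is 6:30 ahead of Tehran.
After 4 hours and 57 minutes it is 7:47 AM in Tehran.
Shift by the zone difference: 7:47 AM + 6:30 = 2:17 PM on May 2 in Brisbane.

2:17 PM on May 2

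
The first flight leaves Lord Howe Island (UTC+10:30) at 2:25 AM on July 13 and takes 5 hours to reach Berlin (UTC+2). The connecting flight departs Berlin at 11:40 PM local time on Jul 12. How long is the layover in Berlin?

45 minutes

Convert departure to UTC: 2:25 AM − 10:30 = 3:55 PM UTC on Jul 12.
Add 5 hours flight time → 8:55 PM UTC.
Berlin is UTC+2:00, so local arrival = 8:55 PM + 2:00 = 10:55 PM on Jul 12.
Layover = 11:40 PM − 10:55 PM = 45 minutes.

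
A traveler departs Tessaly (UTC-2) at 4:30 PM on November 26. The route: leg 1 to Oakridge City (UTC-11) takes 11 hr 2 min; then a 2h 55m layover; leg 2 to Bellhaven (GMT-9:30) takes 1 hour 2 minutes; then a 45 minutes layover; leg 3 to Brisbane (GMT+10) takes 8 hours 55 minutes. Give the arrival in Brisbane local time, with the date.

5:09 AM on November 28

Convert departure to UTC: 4:30 PM + 2:00 = 6:30 PM UTC on Nov 26.
Add 11 hours and 2 minutes leg 1 → 5:32 AM UTC (Nov 27).
Add 2 hours and 55 minutes layover in Oakridge City → 8:27 AM UTC.
Add 1 hour and 2 minutes leg 2 → 9:29 AM UTC.
Add 45 minutes layover in Bellhaven → 10:14 AM UTC.
Add 8 hours and 55 minutes leg 3 → 7:09 PM UTC.
Brisbane is UTC+10:00, so local arrival = 7:09 PM + 10:00 = 5:09 AM on Nov 28.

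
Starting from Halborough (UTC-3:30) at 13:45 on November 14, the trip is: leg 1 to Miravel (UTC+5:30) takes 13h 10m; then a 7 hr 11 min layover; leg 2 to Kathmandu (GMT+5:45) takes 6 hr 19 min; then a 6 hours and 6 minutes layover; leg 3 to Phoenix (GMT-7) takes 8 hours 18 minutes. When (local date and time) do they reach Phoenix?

03:19 on November 16

Convert departure to UTC: 13:45 + 3:30 = 17:15 UTC on Nov 14.
Add 13 hours 10 minutes leg 1 → 06:25 UTC (Nov 15).
Add 7 hours and 11 minutes layover in Miravel → 13:36 UTC.
Add 6 hours 19 minutes leg 2 → 19:55 UTC.
Add 6 hours 6 minutes layover in Kathmandu → 02:01 UTC (Nov 16).
Add 8 hours and 18 minutes leg 3 → 10:19 UTC.
Phoenix is UTC−7:00, so local arrival = 10:19 − 7:00 = 03:19 on Nov 16.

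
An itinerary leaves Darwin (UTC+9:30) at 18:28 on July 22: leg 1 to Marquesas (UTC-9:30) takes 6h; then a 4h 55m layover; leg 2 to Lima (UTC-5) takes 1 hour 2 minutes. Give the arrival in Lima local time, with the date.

15:55 on July 22

Convert departure to UTC: 18:28 − 9:30 = 08:58 UTC on Jul 22.
Add 6 hours leg 1 → 14:58 UTC.
Add 4 hours and 55 minutes layover in Marquesas → 19:53 UTC.
Add 1 hour 2 minutes leg 2 → 20:55 UTC.
Lima is UTC−5:00, so local arrival = 20:55 − 5:00 = 15:55 on Jul 22.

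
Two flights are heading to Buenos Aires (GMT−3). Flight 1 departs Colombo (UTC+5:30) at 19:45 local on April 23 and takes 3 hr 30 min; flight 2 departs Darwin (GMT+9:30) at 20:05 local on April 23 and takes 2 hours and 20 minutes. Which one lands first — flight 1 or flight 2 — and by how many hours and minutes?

Flight 1 in UTC: 19:45 − 5:30 = 14:15 on Apr 23.
+3 hours and 30 minutes → arrive 17:45 UTC on Apr 23.
Flight 2 in UTC: 20:05 − 9:30 = 10:35 on Apr 23.
+2 hours and 20 minutes → arrive 12:55 UTC on Apr 23.
Flight 2 lands earlier by 4 hours 50 minutes.

the second, by 4 hours 50 minutes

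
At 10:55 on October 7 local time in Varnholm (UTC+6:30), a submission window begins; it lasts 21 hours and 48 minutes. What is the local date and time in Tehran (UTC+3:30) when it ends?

Convert start to UTC: 10:55 − 6:30 = 04:25 UTC on Oct 7.
Add 21 hours 48 minutes duration → 02:13 UTC (Oct 8).
Tehran is UTC+3:30, so local end time = 02:13 + 3:30 = 05:43 on Oct 8.

05:43 on Oct 8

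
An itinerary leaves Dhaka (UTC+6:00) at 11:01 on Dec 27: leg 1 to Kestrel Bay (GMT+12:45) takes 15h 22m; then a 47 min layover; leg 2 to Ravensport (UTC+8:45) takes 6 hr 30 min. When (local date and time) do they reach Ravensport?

12:25 on December 28

Convert departure to UTC: 11:01 − 6:00 = 05:01 UTC on Dec 27.
Add 15 hours and 22 minutes leg 1 → 20:23 UTC.
Add 47 minutes layover in Kestrel Bay → 21:10 UTC.
Add 6 hours and 30 minutes leg 2 → 03:40 UTC (Dec 28).
Ravensport is UTC+8:45, so local arrival = 03:40 + 8:45 = 12:25 on Dec 28.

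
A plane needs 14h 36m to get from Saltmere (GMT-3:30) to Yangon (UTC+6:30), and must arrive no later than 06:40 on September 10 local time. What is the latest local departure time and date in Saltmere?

06:04 on Sep 9

Target arrival in UTC: 06:40 − 6:30 = 00:10 on Sep 10.
Subtract 14 hours 36 minutes → departure 09:34 UTC on Sep 9.
Saltmere is UTC−3:30: 09:34 − 3:30 = 06:04 on Sep 9.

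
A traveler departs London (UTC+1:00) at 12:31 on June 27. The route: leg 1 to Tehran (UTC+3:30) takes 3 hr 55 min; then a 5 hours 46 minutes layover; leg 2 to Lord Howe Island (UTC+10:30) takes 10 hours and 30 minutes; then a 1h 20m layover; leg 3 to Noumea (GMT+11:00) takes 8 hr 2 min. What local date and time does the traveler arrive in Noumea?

04:04 on June 29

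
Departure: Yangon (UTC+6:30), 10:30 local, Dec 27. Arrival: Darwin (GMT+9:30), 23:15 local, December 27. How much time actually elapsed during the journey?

Departure in UTC: 10:30 − 6:30 = 04:00 on Dec 27.
Arrival in UTC: 23:15 − 9:30 = 13:45 on Dec 27.
Elapsed = 13:45 − 04:00 = 9 hours 45 minutes.

9 hours 45 minutes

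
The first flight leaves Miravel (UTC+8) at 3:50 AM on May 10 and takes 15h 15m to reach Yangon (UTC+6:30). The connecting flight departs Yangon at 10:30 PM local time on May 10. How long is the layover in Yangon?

4 hours 55 minutes

Convert departure to UTC: 3:50 AM − 8:00 = 7:50 PM UTC on May 9.
Add 15 hours 15 minutes flight time → 11:05 AM UTC (May 10).
Yangon is UTC+6:30, so local arrival = 11:05 AM + 6:30 = 5:35 PM on May 10.
Layover = 10:30 PM − 5:35 PM = 4 hours 55 minutes.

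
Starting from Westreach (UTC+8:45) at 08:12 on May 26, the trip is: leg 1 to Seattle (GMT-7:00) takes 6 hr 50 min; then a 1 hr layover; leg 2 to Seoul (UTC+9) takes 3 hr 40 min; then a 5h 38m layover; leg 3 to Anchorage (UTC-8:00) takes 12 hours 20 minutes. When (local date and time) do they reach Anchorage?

20:55 on May 26

Convert departure to UTC: 08:12 − 8:45 = 23:27 UTC on May 25.
Add 6 hours 50 minutes leg 1 → 06:17 UTC (May 26).
Add 1 hour layover in Seattle → 07:17 UTC.
Add 3 hours 40 minutes leg 2 → 10:57 UTC.
Add 5 hours 38 minutes layover in Seoul → 16:35 UTC.
Add 12 hours and 20 minutes leg 3 → 04:55 UTC (May 27).
Anchorage is UTC−8:00, so local arrival = 04:55 − 8:00 = 20:55 on May 26.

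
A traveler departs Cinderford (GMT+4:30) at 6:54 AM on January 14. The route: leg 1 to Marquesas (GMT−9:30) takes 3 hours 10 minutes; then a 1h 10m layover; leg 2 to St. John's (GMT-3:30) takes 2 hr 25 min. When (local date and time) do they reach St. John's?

5:39 AM on January 14

Convert departure to UTC: 6:54 AM − 4:30 = 2:24 AM UTC on Jan 14.
Add 3 hours and 10 minutes leg 1 → 5:34 AM UTC.
Add 1 hour 10 minutes layover in Marquesas → 6:44 AM UTC.
Add 2 hours and 25 minutes leg 2 → 9:09 AM UTC.
St. John's is UTC−3:30, so local arrival = 9:09 AM − 3:30 = 5:39 AM on Jan 14.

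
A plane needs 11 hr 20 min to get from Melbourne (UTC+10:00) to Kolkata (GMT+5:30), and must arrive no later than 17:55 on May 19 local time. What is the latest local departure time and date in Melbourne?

11:05 on May 19

Target arrival in UTC: 17:55 − 5:30 = 12:25 on May 19.
Subtract 11 hours and 20 minutes → departure 01:05 UTC on May 19.
Melbourne is UTC+10:00: 01:05 + 10:00 = 11:05 on May 19.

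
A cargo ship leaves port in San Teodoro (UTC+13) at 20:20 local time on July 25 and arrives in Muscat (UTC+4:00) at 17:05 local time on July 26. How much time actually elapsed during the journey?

29 hours 45 minutes

Departure in UTC: 20:20 − 13:00 = 07:20 on Jul 25.
Arrival in UTC: 17:05 − 4:00 = 13:05 on Jul 26.
Elapsed = 13:05 − 07:20 (+1 day) = 29 hours 45 minutes.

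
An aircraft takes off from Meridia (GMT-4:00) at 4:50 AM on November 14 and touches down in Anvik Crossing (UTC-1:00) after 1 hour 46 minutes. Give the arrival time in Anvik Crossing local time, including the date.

Convert departure to UTC: 4:50 AM + 4:00 = 8:50 AM UTC on Nov 14.
Add 1 hour and 46 minutes travel time → 10:36 AM UTC.
Anvik Crossing is UTC−1:00, so local arrival = 10:36 AM − 1:00 = 9:36 AM on Nov 14.

9:36 AM on Nov 14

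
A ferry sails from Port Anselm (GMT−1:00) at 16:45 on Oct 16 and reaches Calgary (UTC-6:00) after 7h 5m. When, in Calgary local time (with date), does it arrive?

18:50 on October 16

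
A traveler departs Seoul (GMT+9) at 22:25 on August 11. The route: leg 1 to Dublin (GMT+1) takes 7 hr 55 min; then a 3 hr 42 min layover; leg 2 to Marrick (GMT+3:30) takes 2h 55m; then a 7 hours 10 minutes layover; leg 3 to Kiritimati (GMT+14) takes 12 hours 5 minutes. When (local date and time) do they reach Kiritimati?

13:12 on August 13

Convert departure to UTC: 22:25 − 9:00 = 13:25 UTC on Aug 11.
Add 7 hours and 55 minutes leg 1 → 21:20 UTC.
Add 3 hours and 42 minutes layover in Dublin → 01:02 UTC (Aug 12).
Add 2 hours 55 minutes leg 2 → 03:57 UTC.
Add 7 hours 10 minutes layover in Marrick → 11:07 UTC.
Add 12 hours 5 minutes leg 3 → 23:12 UTC.
Kiritimati is UTC+14:00, so local arrival = 23:12 + 14:00 = 13:12 on Aug 13.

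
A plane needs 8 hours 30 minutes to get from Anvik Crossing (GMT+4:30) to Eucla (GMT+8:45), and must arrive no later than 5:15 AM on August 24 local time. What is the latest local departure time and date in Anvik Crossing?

4:30 PM on August 23

Target arrival in UTC: 5:15 AM − 8:45 = 8:30 PM on Aug 23.
Subtract 8 hours and 30 minutes → departure 12:00 PM UTC on Aug 23.
Anvik Crossing is UTC+4:30: 12:00 PM + 4:30 = 4:30 PM on Aug 23.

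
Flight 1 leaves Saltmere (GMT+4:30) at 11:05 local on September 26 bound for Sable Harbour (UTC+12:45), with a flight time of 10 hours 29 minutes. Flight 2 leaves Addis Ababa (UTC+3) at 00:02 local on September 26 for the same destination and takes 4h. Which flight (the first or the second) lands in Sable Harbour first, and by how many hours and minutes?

the second, by 16 hours 2 minutes

Flight 1 in UTC: 11:05 − 4:30 = 06:35 on Sep 26.
+10 hours and 29 minutes → arrive 17:04 UTC on Sep 26.
Flight 2 in UTC: 00:02 − 3:00 = 21:02 on Sep 25.
+4 hours → arrive 01:02 UTC on Sep 26.
Flight 2 lands earlier by 16 hours 2 minutes.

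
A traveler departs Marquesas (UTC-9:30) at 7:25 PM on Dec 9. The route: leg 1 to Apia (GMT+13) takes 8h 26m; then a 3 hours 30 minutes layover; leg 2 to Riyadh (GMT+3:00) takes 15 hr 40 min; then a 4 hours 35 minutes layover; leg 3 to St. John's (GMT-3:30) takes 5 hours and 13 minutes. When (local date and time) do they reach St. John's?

Convert departure to UTC: 7:25 PM + 9:30 = 4:55 AM UTC on Dec 10.
Add 8 hours 26 minutes leg 1 → 1:21 PM UTC.
Add 3 hours and 30 minutes layover in Apia → 4:51 PM UTC.
Add 15 hours 40 minutes leg 2 → 8:31 AM UTC (Dec 11).
Add 4 hours 35 minutes layover in Riyadh → 1:06 PM UTC.
Add 5 hours 13 minutes leg 3 → 6:19 PM UTC.
St. John's is UTC−3:30, so local arrival = 6:19 PM − 3:30 = 2:49 PM on Dec 11.

2:49 PM on Dec 11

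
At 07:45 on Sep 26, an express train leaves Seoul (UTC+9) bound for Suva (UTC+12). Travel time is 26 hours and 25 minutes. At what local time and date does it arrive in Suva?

Convert departure to UTC: 07:45 − 9:00 = 22:45 UTC on Sep 25.
Add 26 hours and 25 minutes travel time → 01:10 UTC (Sep 27).
Suva is UTC+12:00, so local arrival = 01:10 + 12:00 = 13:10 on Sep 27.

13:10 on September 27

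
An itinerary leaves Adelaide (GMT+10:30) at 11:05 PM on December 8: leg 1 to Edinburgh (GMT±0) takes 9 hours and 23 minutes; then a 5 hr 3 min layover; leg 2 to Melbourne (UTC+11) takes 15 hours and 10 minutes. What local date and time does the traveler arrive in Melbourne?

5:11 AM on December 10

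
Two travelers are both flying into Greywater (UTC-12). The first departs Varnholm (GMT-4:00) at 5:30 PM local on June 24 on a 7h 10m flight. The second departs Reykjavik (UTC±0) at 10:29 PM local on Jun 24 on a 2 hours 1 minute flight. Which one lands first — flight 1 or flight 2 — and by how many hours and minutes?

the second, by 4 hours 10 minutes

Flight 1 in UTC: 5:30 PM + 4:00 = 9:30 PM on Jun 24.
+7 hours and 10 minutes → arrive 4:40 AM UTC on Jun 25.
Flight 2 departs at 10:29 PM UTC (Jun 24).
+2 hours 1 minute → arrive 12:30 AM UTC on Jun 25.
Flight 2 lands earlier by 4 hours 10 minutes.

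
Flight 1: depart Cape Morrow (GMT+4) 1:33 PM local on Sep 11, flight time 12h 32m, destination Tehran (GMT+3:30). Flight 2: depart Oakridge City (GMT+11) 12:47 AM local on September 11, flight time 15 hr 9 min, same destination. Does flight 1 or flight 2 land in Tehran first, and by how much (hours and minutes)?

the second, by 17 hours 9 minutes

Flight 1 in UTC: 1:33 PM − 4:00 = 9:33 AM on Sep 11.
+12 hours 32 minutes → arrive 10:05 PM UTC on Sep 11.
Flight 2 in UTC: 12:47 AM − 11:00 = 1:47 PM on Sep 10.
+15 hours and 9 minutes → arrive 4:56 AM UTC on Sep 11.
Flight 2 lands earlier by 17 hours 9 minutes.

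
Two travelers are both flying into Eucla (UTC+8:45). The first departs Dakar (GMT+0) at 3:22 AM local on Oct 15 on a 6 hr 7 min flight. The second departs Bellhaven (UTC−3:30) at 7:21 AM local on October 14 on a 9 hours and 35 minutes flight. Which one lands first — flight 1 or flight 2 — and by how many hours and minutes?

the second, by 13 hours 3 minutes

Flight 1 departs at 3:22 AM UTC (Oct 15).
+6 hours 7 minutes → arrive 9:29 AM UTC on Oct 15.
Flight 2 in UTC: 7:21 AM + 3:30 = 10:51 AM on Oct 14.
+9 hours 35 minutes → arrive 8:26 PM UTC on Oct 14.
Flight 2 lands earlier by 13 hours 3 minutes.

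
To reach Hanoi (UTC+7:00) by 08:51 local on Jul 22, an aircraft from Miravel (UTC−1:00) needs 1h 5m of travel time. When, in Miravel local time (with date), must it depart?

23:46 on Jul 21

Target arrival in UTC: 08:51 − 7:00 = 01:51 on Jul 22.
Subtract 1 hour and 5 minutes → departure 00:46 UTC on Jul 22.
Miravel is UTC−1:00: 00:46 − 1:00 = 23:46 on Jul 21.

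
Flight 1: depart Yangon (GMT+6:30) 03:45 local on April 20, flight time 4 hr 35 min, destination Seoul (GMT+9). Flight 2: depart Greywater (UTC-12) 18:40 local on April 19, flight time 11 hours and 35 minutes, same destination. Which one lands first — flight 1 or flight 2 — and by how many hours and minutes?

Flight 1 in UTC: 03:45 − 6:30 = 21:15 on Apr 19.
+4 hours 35 minutes → arrive 01:50 UTC on Apr 20.
Flight 2 in UTC: 18:40 + 12:00 = 06:40 on Apr 20.
+11 hours and 35 minutes → arrive 18:15 UTC on Apr 20.
Flight 1 lands earlier by 16 hours 25 minutes.

the first, by 16 hours 25 minutes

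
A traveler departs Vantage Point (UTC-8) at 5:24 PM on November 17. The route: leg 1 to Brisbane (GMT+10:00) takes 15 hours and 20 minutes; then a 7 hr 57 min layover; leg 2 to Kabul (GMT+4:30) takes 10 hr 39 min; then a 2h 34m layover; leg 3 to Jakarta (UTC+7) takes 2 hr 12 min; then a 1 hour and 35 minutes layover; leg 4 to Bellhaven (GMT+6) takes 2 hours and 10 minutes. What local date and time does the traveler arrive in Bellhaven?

1:51 AM on November 20

Convert departure to UTC: 5:24 PM + 8:00 = 1:24 AM UTC on Nov 18.
Add 15 hours and 20 minutes leg 1 → 4:44 PM UTC.
Add 7 hours 57 minutes layover in Brisbane → 12:41 AM UTC (Nov 19).
Add 10 hours 39 minutes leg 2 → 11:20 AM UTC.
Add 2 hours 34 minutes layover in Kabul → 1:54 PM UTC.
Add 2 hours and 12 minutes leg 3 → 4:06 PM UTC.
Add 1 hour 35 minutes layover in Jakarta → 5:41 PM UTC.
Add 2 hours 10 minutes leg 4 → 7:51 PM UTC.
Bellhaven is UTC+6:00, so local arrival = 7:51 PM + 6:00 = 1:51 AM on Nov 20.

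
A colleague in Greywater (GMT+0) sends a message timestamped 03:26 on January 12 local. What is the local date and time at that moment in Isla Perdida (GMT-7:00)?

20:26 on January 11

Isla Perdida is 7:00 behind Greywater.
Shift by the zone difference: 03:26 − 7:00 = 20:26 on Jan 11 in Isla Perdida.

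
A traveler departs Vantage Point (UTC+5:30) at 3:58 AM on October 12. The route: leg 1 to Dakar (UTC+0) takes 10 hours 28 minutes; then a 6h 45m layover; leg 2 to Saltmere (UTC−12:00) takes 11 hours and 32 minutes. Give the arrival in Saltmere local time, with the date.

Convert departure to UTC: 3:58 AM − 5:30 = 10:28 PM UTC on Oct 11.
Add 10 hours 28 minutes leg 1 → 8:56 AM UTC (Oct 12).
Add 6 hours 45 minutes layover in Dakar → 3:41 PM UTC.
Add 11 hours 32 minutes leg 2 → 3:13 AM UTC (Oct 13).
Saltmere is UTC−12:00, so local arrival = 3:13 AM − 12:00 = 3:13 PM on Oct 12.

3:13 PM on October 12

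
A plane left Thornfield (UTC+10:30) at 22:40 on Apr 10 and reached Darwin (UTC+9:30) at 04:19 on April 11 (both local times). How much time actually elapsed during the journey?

Darwin is 1:00 behind Thornfield.
Clock-face elapsed time (ignoring zones) is 5 hours 39 minutes.
Actual elapsed = 5 hours 39 minutes + 1:00 = 6 hours 39 minutes.

6 hours 39 minutes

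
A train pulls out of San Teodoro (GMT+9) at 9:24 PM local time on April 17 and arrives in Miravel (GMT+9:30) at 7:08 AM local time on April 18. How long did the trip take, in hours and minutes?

9 hours 14 minutes

Departure in UTC: 9:24 PM − 9:00 = 12:24 PM on Apr 17.
Arrival in UTC: 7:08 AM − 9:30 = 9:38 PM on Apr 17.
Elapsed = 9:38 PM − 12:24 PM = 9 hours 14 minutes.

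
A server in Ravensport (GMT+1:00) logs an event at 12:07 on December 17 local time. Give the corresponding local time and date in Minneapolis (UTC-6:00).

In UTC: 12:07 − 1:00 = 11:07 on Dec 17.
Minneapolis is UTC−6:00: 11:07 − 6:00 = 05:07 on Dec 17.

05:07 on December 17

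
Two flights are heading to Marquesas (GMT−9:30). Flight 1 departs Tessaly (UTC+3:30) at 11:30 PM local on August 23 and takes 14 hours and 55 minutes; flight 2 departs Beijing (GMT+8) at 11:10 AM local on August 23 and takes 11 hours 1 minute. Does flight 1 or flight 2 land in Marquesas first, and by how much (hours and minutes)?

Flight 1 in UTC: 11:30 PM − 3:30 = 8:00 PM on Aug 23.
+14 hours 55 minutes → arrive 10:55 AM UTC on Aug 24.
Flight 2 in UTC: 11:10 AM − 8:00 = 3:10 AM on Aug 23.
+11 hours and 1 minute → arrive 2:11 PM UTC on Aug 23.
Flight 2 lands earlier by 20 hours 44 minutes.

the second, by 20 hours 44 minutes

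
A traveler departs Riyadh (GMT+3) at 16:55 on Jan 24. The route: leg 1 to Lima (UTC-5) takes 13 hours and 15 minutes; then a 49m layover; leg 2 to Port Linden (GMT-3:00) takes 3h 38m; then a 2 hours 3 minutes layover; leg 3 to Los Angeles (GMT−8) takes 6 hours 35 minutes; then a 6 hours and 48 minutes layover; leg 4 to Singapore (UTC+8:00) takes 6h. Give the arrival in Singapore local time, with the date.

13:03 on January 26

Convert departure to UTC: 16:55 − 3:00 = 13:55 UTC on Jan 24.
Add 13 hours and 15 minutes leg 1 → 03:10 UTC (Jan 25).
Add 49 minutes layover in Lima → 03:59 UTC.
Add 3 hours and 38 minutes leg 2 → 07:37 UTC.
Add 2 hours and 3 minutes layover in Port Linden → 09:40 UTC.
Add 6 hours 35 minutes leg 3 → 16:15 UTC.
Add 6 hours and 48 minutes layover in Los Angeles → 23:03 UTC.
Add 6 hours leg 4 → 05:03 UTC (Jan 26).
Singapore is UTC+8:00, so local arrival = 05:03 + 8:00 = 13:03 on Jan 26.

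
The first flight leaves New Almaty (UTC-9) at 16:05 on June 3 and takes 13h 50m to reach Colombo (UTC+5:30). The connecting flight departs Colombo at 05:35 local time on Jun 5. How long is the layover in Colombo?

Convert departure to UTC: 16:05 + 9:00 = 01:05 UTC on Jun 4.
Add 13 hours 50 minutes flight time → 14:55 UTC.
Colombo is UTC+5:30, so local arrival = 14:55 + 5:30 = 20:25 on Jun 4.
Layover = 05:35 − 20:25 (+1 day) = 9 hours 10 minutes.

9 hours 10 minutes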